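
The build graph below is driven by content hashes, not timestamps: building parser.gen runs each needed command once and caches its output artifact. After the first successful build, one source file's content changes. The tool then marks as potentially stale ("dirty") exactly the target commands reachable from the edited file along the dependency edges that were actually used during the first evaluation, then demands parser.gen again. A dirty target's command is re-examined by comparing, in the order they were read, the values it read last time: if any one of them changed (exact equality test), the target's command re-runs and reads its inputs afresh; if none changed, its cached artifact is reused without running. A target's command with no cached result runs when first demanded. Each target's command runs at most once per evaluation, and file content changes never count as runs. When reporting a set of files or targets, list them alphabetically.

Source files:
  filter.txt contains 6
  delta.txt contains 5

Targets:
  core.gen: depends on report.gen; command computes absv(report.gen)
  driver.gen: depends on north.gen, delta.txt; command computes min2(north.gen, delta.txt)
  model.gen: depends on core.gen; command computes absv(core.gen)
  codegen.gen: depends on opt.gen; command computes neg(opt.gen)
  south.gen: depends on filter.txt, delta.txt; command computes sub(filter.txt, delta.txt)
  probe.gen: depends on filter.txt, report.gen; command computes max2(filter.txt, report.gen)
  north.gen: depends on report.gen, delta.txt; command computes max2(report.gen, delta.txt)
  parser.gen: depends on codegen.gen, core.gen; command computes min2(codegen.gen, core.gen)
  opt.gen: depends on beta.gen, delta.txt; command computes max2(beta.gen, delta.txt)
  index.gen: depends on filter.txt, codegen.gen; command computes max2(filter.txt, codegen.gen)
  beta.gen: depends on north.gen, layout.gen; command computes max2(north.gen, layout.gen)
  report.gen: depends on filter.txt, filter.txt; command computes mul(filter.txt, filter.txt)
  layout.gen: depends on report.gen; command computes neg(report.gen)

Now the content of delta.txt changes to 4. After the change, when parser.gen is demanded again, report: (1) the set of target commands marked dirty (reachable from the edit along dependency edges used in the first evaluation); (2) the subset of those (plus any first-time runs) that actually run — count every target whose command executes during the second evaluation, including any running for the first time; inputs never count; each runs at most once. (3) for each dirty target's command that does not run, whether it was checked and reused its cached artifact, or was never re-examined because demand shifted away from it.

Initial pass — values computed on the first demand:
  report.gen = mul(6, 6) = 36
  core.gen = absv(36) = 36
  layout.gen = neg(36) = -36
  north.gen = max2(36, 5) = 36
  beta.gen = max2(36, -36) = 36
  opt.gen = max2(36, 5) = 36
  codegen.gen = neg(36) = -36
  parser.gen = min2(-36, 36) = -36

Second demand — change propagation:
  north.gen: re-runs because delta.txt 5->4; new result 36 (unchanged).
  beta.gen: re-examined; everything it read last time is the same (north.gen unchanged, layout.gen unchanged) — cache 36 kept, no run.
  opt.gen: re-runs because delta.txt 5->4; new result 36 (unchanged).
  codegen.gen: re-examined; everything it read last time is the same (opt.gen unchanged) — cache -36 kept, no run.
  parser.gen: re-examined; everything it read last time is the same (codegen.gen unchanged, core.gen unchanged) — cache -36 kept, no run.

The important point: at beta.gen every value read last time is unchanged, so the dirty flag clears without a run.

Dirty set: beta.gen, codegen.gen, north.gen, opt.gen, parser.gen.
Run set: north.gen, opt.gen (2 run).
Re-examined without running (cache reused): beta.gen, codegen.gen, parser.gen.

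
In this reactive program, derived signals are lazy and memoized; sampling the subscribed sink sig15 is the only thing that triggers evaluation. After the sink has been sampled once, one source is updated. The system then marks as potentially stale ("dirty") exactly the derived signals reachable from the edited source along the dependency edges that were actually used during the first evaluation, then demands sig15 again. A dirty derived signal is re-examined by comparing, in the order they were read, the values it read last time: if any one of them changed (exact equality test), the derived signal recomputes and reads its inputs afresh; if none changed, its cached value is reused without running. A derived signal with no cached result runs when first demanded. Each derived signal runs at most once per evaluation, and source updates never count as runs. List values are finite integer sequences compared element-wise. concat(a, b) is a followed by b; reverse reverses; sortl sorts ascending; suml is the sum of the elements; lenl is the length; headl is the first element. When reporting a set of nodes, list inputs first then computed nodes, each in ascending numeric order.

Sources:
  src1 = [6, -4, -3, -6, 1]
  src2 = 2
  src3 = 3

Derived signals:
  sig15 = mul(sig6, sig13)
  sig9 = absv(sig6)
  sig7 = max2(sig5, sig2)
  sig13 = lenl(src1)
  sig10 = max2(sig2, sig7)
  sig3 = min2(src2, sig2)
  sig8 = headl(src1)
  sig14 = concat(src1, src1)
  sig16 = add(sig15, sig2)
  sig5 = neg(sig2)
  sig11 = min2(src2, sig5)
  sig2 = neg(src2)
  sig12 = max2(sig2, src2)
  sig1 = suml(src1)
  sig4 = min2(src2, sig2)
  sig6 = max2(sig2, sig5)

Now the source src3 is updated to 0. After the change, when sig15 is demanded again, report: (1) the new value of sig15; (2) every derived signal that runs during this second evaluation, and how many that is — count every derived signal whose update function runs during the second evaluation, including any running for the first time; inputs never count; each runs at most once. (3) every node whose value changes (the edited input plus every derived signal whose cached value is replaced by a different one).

First demand of the output computes:
  sig2 = neg(2) = -2
  sig5 = neg(-2) = 2
  sig6 = max2(-2, 2) = 2
  sig13 = lenl([6, -4, -3, -6, 1]) = 5
  sig15 = mul(2, 5) = 10

After the edit, cleaning proceeds:
  no node depends on src3 at all; the second demand re-runs nothing.

Note the shortcut — nothing in the graph depends on src3 at all, so no recomputation happens.

Demanding sig15 again yields 10.
0 derived signals run: none.
The nodes whose values change: src3.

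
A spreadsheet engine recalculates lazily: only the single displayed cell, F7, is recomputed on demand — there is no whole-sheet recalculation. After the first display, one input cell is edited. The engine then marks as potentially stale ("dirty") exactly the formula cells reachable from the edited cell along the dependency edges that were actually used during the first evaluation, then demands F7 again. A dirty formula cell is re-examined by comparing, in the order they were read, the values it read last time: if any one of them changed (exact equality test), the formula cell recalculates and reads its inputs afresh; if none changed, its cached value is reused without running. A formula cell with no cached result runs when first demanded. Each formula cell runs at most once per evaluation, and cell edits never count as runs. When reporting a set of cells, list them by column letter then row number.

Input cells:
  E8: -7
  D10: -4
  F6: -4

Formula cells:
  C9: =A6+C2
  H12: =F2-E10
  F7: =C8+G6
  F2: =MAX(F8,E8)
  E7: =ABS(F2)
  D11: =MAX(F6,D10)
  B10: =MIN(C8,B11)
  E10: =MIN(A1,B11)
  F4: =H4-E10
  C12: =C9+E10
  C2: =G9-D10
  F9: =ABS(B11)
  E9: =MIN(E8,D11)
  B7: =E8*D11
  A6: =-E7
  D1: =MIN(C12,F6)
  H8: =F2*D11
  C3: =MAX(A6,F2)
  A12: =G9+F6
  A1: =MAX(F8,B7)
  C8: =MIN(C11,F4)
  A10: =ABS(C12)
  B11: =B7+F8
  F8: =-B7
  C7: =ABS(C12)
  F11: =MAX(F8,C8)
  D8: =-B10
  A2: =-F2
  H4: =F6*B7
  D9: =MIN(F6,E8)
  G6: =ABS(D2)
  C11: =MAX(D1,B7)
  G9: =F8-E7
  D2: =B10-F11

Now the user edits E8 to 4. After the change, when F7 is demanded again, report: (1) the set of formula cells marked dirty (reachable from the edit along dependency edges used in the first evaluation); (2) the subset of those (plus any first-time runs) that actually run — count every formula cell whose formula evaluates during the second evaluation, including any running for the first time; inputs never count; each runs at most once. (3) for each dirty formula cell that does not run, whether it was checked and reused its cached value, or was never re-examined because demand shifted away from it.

Marked dirty: A1, A6, B7, B10, B11, C2, C8, C9, C11, C12, D1, D2, E7, E10, F2, F4, F7, F8, F11, G6, G9, H4.
Formula cells that run: A1, A6, B7, B10, B11, C2, C8, C9, C11, C12, D1, D2, E7, E10, F2, F4, F7, F8, F11, G6, G9, H4 — 22 in total.
Every dirty formula cell ran.

First evaluation (everything demanded from the output):
  D11 = MAX(-4, -4) = -4
  B7 = -7 * -4 = 28
  F8 = -(28) = -28
  A1 = MAX(-28, 28) = 28
  B11 = 28 + -28 = 0
  E10 = MIN(28, 0) = 0
  F2 = MAX(-28, -7) = -7
  E7 = ABS(-7) = 7
  A6 = -(7) = -7
  G9 = -28 - 7 = -35
  C2 = -35 - -4 = -31
  C9 = -7 + -31 = -38
  C12 = -38 + 0 = -38
  D1 = MIN(-38, -4) = -38
  C11 = MAX(-38, 28) = 28
  H4 = -4 * 28 = -112
  F4 = -112 - 0 = -112
  C8 = MIN(28, -112) = -112
  B10 = MIN(-112, 0) = -112
  F11 = MAX(-28, -112) = -28
  D2 = -112 - -28 = -84
  G6 = ABS(-84) = 84
  F7 = -112 + 84 = -28

Propagation after the edit:
  B7: runs — E8 -7->4; result -16.
  F8: runs — B7 28->-16; result 16.
  A1: runs — F8 -28->16; B7 28->-16; result 16.
  B11: runs — B7 28->-16; F8 -28->16; result 0 (same value as before).
  E10: runs — A1 28->16; result 0 (same value as before).
  F2: runs — F8 -28->16; E8 -7->4; result 16.
  E7: runs — F2 -7->16; result 16.
  A6: runs — E7 7->16; result -16.
  G9: runs — F8 -28->16; E7 7->16; result 0.
  C2: runs — G9 -35->0; result 4.
  C9: runs — A6 -7->-16; C2 -31->4; result -12.
  C12: runs — C9 -38->-12; result -12.
  D1: runs — C12 -38->-12; result -12.
  C11: runs — D1 -38->-12; B7 28->-16; result -12.
  H4: runs — B7 28->-16; result 64.
  F4: runs — H4 -112->64; result 64.
  C8: runs — C11 28->-12; F4 -112->64; result -12.
  B10: runs — C8 -112->-12; result -12.
  F11: runs — F8 -28->16; C8 -112->-12; result 16.
  D2: runs — B10 -112->-12; F11 -28->16; result -28.
  G6: runs — D2 -84->-28; result 28.
  F7: runs — C8 -112->-12; G6 84->28; result 16.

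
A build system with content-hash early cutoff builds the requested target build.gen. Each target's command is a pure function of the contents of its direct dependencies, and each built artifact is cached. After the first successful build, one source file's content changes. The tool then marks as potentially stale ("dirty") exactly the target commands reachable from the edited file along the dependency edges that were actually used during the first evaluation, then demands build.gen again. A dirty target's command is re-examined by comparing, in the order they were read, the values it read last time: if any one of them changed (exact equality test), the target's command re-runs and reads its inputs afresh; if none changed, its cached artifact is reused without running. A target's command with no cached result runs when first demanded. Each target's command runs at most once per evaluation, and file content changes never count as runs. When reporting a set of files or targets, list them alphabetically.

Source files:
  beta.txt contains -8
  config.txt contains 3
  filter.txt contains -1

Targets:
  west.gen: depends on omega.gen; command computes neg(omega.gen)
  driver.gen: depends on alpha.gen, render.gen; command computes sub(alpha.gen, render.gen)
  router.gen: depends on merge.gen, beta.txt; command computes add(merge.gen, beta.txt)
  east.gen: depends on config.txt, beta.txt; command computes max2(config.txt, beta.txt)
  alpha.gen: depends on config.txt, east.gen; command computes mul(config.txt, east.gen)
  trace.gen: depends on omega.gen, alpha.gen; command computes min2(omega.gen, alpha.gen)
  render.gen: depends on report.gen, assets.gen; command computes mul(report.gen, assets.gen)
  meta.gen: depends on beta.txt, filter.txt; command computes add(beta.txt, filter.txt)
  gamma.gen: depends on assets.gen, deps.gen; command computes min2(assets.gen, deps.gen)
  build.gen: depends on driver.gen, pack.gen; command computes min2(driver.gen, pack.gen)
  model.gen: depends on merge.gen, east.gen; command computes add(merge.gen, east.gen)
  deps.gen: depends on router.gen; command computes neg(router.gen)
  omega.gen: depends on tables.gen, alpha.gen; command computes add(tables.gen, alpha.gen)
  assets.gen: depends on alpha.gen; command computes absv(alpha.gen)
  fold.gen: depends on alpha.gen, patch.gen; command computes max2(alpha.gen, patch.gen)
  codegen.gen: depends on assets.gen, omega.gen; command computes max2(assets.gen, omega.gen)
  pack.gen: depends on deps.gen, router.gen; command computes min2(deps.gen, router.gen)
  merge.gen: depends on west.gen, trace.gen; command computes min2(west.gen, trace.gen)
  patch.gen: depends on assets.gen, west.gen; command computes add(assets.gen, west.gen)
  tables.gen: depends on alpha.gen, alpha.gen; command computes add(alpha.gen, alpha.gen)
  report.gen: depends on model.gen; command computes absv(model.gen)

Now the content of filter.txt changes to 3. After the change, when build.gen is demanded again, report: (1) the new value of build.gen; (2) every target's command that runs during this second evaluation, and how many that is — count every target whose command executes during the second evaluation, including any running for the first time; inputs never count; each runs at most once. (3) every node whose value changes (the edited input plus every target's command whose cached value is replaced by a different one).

First evaluation (everything demanded from the output):
  east.gen = max2(3, -8) = 3
  alpha.gen = mul(3, 3) = 9
  assets.gen = absv(9) = 9
  tables.gen = add(9, 9) = 18
  omega.gen = add(18, 9) = 27
  trace.gen = min2(27, 9) = 9
  west.gen = neg(27) = -27
  merge.gen = min2(-27, 9) = -27
  model.gen = add(-27, 3) = -24
  report.gen = absv(-24) = 24
  render.gen = mul(24, 9) = 216
  driver.gen = sub(9, 216) = -207
  router.gen = add(-27, -8) = -35
  deps.gen = neg(-35) = 35
  pack.gen = min2(35, -35) = -35
  build.gen = min2(-207, -35) = -207

Propagation after the edit:
  filter.txt feeds no computation that the output demands — nothing is marked dirty and nothing runs.

Key observation: filter.txt is never demanded by the output, so the edit triggers no recomputation at all.

New value of build.gen: -207.
Target commands that run: none — 0 in total.
Values that change: filter.txt.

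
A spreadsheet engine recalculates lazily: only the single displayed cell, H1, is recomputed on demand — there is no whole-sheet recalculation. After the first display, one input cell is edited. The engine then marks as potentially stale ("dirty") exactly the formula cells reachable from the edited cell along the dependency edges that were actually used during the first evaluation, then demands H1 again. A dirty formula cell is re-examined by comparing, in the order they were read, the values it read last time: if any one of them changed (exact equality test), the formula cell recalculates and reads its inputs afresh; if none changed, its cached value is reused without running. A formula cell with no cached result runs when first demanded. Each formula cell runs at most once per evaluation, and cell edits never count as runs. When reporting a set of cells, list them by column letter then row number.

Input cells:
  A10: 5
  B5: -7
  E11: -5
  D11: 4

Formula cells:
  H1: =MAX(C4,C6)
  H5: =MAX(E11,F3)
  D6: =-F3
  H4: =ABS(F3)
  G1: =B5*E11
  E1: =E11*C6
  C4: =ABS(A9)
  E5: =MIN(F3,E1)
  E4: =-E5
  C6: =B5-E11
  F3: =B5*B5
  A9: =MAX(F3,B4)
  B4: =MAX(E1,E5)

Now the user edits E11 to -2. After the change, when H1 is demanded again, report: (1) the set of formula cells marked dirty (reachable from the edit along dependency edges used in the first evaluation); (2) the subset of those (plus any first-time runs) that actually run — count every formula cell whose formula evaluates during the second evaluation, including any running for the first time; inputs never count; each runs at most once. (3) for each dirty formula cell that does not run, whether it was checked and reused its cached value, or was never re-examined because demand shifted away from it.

Marked dirty: A9, B4, C4, C6, E1, E5, H1.
Formula cells that run: C6, E1, H1 — 3 in total.
Checked but reused from cache: A9, B4, C4, E5.
Key observation: the cutoff stops propagation at E5 — its inputs' values are unchanged, so it reuses its cache.

First evaluation (everything demanded from the output):
  C6 = -7 - -5 = -2
  E1 = -5 * -2 = 10
  F3 = -7 * -7 = 49
  E5 = MIN(49, 10) = 10
  B4 = MAX(10, 10) = 10
  A9 = MAX(49, 10) = 49
  C4 = ABS(49) = 49
  H1 = MAX(49, -2) = 49

Propagation after the edit:
  C6: runs — E11 -5->-2; result -5.
  E1: runs — E11 -5->-2; C6 -2->-5; result 10 (same value as before).
  E5: checked — values it read are unchanged (F3 unchanged, E1 unchanged); reused cached 10 without running.
  B4: checked — values it read are unchanged (E1 unchanged, E5 unchanged); reused cached 10 without running.
  A9: checked — values it read are unchanged (F3 unchanged, B4 unchanged); reused cached 49 without running.
  C4: checked — values it read are unchanged (A9 unchanged); reused cached 49 without running.
  H1: runs — C6 -2->-5; result 49 (same value as before).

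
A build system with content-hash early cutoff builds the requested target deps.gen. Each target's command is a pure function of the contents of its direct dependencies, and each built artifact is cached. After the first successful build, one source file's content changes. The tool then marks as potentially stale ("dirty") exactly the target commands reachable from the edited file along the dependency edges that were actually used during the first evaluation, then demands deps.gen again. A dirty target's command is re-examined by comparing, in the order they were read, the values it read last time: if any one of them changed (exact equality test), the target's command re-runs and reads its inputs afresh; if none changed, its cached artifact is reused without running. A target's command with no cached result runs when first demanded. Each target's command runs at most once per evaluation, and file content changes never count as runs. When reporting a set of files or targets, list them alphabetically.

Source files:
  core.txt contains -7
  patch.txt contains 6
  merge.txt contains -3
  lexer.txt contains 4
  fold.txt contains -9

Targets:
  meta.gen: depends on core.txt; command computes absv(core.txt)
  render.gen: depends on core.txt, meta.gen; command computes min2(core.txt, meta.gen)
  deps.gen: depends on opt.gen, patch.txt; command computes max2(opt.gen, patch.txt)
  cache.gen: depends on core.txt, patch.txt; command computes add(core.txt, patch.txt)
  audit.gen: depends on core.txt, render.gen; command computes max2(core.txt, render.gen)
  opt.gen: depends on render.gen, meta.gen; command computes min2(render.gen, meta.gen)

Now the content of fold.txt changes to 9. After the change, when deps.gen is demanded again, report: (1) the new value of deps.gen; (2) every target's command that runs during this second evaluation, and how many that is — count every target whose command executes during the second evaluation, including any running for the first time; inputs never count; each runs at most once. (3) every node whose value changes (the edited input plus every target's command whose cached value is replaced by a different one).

First evaluation (everything demanded from the output):
  meta.gen = absv(-7) = 7
  render.gen = min2(-7, 7) = -7
  opt.gen = min2(-7, 7) = -7
  deps.gen = max2(-7, 6) = 6

Propagation after the edit:
  fold.txt feeds no computation that the output demands — nothing is marked dirty and nothing runs.

Key observation: fold.txt is never demanded by the output, so the edit triggers no recomputation at all.

New value of deps.gen: 6.
Target commands that run: none — 0 in total.
Values that change: fold.txt.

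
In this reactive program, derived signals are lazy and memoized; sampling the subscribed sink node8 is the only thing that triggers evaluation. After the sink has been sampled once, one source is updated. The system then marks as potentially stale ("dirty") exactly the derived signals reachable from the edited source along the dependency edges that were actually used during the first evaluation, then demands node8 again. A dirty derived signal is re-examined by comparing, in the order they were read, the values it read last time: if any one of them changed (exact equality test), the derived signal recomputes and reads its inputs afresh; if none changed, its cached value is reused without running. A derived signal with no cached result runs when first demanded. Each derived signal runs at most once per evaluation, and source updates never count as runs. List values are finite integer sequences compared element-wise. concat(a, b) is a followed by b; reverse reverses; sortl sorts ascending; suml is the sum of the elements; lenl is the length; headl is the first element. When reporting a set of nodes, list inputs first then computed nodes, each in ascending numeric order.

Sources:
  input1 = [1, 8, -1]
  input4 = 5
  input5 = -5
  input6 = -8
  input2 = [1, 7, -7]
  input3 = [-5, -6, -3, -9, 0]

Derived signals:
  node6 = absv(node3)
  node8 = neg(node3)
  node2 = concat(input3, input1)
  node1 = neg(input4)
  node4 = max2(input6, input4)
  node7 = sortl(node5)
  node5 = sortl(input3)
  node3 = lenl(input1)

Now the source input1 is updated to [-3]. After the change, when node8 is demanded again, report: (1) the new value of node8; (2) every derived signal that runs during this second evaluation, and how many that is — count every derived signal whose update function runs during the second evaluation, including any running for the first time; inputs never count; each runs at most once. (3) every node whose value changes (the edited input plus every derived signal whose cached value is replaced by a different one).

First demand of the output computes:
  node3 = lenl([1, 8, -1]) = 3
  node8 = neg(3) = -3

After the edit, cleaning proceeds:
  node3: a read changed (input1 [1, 8, -1]->[-3]) — executes, giving 1.
  node8: a read changed (node3 3->1) — executes, giving -1.

Demanding node8 again yields -1.
2 derived signals run: node3, node8.
The nodes whose values change: input1, node3, node8.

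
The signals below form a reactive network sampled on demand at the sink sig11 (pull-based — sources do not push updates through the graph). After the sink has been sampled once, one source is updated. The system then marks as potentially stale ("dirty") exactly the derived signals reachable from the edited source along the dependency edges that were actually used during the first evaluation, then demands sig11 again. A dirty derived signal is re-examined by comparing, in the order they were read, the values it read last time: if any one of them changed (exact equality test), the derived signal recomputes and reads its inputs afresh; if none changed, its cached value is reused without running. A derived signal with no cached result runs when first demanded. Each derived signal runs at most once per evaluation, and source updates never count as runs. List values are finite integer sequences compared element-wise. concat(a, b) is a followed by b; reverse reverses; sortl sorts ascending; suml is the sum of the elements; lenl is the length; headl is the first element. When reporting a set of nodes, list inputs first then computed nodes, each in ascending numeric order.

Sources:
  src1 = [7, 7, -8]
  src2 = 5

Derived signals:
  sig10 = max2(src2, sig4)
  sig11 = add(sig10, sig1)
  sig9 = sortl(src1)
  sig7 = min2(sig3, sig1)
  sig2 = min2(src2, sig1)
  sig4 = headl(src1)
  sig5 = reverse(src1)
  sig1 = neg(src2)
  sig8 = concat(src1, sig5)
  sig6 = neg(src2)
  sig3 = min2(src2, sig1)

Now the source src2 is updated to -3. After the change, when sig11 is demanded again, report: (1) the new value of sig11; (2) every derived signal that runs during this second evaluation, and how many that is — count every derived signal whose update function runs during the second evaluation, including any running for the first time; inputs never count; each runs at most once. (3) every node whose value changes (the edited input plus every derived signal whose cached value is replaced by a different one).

sig11 now evaluates to 10.
Run set: sig1, sig10, sig11 (3 run).
Changed values: src2, sig1, sig11.

Initial pass — values computed on the first demand:
  sig1 = neg(5) = -5
  sig4 = headl([7, 7, -8]) = 7
  sig10 = max2(5, 7) = 7
  sig11 = add(7, -5) = 2

Second demand — change propagation:
  sig1: re-runs because src2 5->-3; new result 3.
  sig10: re-runs because src2 5->-3; new result 7 (unchanged).
  sig11: re-runs because sig1 -5->3; new result 10.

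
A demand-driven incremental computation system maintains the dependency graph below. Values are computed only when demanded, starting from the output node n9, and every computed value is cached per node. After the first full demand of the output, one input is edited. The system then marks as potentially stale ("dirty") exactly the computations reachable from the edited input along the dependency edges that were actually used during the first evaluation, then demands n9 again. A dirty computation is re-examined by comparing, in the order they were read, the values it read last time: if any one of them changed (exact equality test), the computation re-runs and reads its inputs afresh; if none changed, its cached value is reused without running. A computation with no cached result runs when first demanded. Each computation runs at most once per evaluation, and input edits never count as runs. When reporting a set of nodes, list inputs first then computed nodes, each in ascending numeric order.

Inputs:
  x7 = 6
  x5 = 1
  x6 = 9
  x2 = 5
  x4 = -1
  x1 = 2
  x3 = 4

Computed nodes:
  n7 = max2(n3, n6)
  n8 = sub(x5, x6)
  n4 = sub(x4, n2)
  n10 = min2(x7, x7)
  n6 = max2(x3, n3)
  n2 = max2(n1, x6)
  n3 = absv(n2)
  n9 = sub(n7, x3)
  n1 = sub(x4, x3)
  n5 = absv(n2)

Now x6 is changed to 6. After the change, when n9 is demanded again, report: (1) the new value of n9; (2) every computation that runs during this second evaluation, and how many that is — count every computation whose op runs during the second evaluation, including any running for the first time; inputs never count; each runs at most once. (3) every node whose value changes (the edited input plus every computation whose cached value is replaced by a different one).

New value of n9: 2.
Computations that run: n2, n3, n6, n7, n9 — 5 in total.
Values that change: x6, n2, n3, n6, n7, n9.

First evaluation (everything demanded from the output):
  n1 = sub(-1, 4) = -5
  n2 = max2(-5, 9) = 9
  n3 = absv(9) = 9
  n6 = max2(4, 9) = 9
  n7 = max2(9, 9) = 9
  n9 = sub(9, 4) = 5

Propagation after the edit:
  n2: runs — x6 9->6; result 6.
  n3: runs — n2 9->6; result 6.
  n6: runs — n3 9->6; result 6.
  n7: runs — n3 9->6; n6 9->6; result 6.
  n9: runs — n7 9->6; result 2.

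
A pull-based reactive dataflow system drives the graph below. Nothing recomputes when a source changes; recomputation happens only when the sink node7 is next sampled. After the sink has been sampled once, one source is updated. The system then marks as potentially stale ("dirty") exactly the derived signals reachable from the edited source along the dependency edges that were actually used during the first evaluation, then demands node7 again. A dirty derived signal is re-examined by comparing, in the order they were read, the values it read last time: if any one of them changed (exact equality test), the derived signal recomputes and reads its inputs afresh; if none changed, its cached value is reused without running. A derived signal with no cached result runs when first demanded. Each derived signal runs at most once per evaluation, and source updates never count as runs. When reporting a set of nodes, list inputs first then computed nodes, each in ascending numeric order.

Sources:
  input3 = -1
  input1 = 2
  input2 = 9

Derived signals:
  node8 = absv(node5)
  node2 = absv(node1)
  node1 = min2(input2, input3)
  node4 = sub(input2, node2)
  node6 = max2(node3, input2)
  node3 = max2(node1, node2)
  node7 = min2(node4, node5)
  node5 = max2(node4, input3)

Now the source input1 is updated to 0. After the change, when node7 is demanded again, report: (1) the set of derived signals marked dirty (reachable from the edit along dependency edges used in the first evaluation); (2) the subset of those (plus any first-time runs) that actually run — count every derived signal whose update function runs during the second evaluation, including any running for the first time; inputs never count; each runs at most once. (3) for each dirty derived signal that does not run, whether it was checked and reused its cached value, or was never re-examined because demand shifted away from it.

First evaluation (everything demanded from the output):
  node1 = min2(9, -1) = -1
  node2 = absv(-1) = 1
  node4 = sub(9, 1) = 8
  node5 = max2(8, -1) = 8
  node7 = min2(8, 8) = 8

Propagation after the edit:
  input1 feeds no computation that the output demands — nothing is marked dirty and nothing runs.

Key observation: input1 is never demanded by the output, so the edit triggers no recomputation at all.

Marked dirty: none.
Derived signals that run: none — 0 in total.
Every dirty derived signal ran.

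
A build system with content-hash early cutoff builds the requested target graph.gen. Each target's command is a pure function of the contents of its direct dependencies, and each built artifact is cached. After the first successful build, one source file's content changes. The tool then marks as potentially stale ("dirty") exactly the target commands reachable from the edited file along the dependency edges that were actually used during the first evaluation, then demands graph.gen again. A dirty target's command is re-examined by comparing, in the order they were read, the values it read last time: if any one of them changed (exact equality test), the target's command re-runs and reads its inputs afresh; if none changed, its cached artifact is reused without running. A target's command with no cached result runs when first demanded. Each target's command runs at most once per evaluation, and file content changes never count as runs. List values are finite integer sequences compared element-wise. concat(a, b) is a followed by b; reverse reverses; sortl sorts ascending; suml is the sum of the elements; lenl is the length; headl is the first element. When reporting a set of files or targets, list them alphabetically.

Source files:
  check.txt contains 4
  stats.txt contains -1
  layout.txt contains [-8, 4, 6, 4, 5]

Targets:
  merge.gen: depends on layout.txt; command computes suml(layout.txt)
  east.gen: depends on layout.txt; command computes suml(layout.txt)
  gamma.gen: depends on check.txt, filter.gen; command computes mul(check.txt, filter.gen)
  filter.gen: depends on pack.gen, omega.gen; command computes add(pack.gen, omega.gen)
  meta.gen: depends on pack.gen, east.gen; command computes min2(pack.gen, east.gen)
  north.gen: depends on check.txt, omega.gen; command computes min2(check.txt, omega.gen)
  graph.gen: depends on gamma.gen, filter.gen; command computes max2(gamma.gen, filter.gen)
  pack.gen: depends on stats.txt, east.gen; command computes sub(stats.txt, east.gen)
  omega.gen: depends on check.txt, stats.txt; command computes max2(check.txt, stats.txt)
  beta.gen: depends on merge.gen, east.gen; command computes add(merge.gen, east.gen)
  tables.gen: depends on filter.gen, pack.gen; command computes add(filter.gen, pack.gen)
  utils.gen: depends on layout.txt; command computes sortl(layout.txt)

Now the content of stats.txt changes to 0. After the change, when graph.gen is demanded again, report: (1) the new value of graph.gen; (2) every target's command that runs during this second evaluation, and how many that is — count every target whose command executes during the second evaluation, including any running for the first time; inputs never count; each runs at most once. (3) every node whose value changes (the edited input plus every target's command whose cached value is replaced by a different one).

New value of graph.gen: -7.
Target commands that run: filter.gen, gamma.gen, graph.gen, omega.gen, pack.gen — 5 in total.
Values that change: filter.gen, gamma.gen, graph.gen, pack.gen, stats.txt.

First evaluation (everything demanded from the output):
  east.gen = suml([-8, 4, 6, 4, 5]) = 11
  omega.gen = max2(4, -1) = 4
  pack.gen = sub(-1, 11) = -12
  filter.gen = add(-12, 4) = -8
  gamma.gen = mul(4, -8) = -32
  graph.gen = max2(-32, -8) = -8

Propagation after the edit:
  omega.gen: runs — stats.txt -1->0; result 4 (same value as before).
  pack.gen: runs — stats.txt -1->0; result -11.
  filter.gen: runs — pack.gen -12->-11; result -7.
  gamma.gen: runs — filter.gen -8->-7; result -28.
  graph.gen: runs — gamma.gen -32->-28; filter.gen -8->-7; result -7.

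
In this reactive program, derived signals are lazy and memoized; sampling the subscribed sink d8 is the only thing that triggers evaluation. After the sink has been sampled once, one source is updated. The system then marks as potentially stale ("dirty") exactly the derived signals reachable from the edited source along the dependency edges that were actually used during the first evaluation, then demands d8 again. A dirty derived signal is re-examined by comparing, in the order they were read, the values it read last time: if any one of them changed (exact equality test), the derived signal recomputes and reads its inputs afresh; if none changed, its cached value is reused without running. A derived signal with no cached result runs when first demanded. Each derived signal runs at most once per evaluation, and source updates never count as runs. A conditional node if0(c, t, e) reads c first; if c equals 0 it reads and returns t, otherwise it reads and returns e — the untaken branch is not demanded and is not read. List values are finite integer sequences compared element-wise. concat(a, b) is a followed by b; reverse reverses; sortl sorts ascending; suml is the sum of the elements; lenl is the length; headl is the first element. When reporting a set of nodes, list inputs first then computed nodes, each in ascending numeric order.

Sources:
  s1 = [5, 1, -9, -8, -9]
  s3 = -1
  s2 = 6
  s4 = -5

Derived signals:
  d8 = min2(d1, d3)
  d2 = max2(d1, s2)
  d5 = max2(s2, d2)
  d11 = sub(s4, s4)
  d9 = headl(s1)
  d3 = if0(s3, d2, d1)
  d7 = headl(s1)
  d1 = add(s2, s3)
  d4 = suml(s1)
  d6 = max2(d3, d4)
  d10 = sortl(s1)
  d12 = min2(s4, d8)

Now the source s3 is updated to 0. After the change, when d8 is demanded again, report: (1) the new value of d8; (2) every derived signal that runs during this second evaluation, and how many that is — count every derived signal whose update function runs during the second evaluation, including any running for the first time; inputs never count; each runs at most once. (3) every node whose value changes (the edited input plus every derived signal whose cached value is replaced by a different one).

Demanding d8 again yields 6.
4 derived signals run: d1, d2, d3, d8.
The nodes whose values change: s3, d1, d3, d8.
Note the branch switch — d2 had no cache and runs now for the first time.

First demand of the output computes:
  d1 = add(6, -1) = 5
  d3 = if0(s3=-1 -> else branch d1) = 5
  d8 = min2(5, 5) = 5

After the edit, cleaning proceeds:
  d1: a read changed (s3 -1->0) — executes, giving 6.
  d2: had never run; runs now, result 6.
  d3: a read changed (s3 -1->0; d1 5->6) — executes, giving 6.
  d8: a read changed (d1 5->6; d3 5->6) — executes, giving 6.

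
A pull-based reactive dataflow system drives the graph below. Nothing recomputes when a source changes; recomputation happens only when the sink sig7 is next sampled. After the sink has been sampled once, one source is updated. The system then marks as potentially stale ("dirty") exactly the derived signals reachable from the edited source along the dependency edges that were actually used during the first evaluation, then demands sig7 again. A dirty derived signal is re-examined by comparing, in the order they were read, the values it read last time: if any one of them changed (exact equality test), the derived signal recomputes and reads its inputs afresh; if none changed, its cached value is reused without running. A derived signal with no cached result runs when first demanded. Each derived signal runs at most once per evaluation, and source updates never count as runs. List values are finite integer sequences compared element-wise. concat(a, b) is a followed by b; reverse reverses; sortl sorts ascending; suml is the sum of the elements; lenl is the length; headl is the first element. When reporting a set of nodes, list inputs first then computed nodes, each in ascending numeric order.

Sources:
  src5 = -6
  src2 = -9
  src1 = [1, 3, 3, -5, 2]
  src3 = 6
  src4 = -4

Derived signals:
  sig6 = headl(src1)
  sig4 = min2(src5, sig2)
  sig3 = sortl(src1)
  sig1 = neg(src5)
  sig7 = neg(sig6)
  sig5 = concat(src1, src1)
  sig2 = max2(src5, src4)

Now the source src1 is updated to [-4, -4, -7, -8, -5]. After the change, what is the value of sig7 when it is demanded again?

First evaluation (everything demanded from the output):
  sig6 = headl([1, 3, 3, -5, 2]) = 1
  sig7 = neg(1) = -1

Propagation after the edit:
  sig6: runs — src1 [1, 3, 3, -5, 2]->[-4, -4, -7, -8, -5]; result -4.
  sig7: runs — sig6 1->-4; result 4.

New value of sig7: 4.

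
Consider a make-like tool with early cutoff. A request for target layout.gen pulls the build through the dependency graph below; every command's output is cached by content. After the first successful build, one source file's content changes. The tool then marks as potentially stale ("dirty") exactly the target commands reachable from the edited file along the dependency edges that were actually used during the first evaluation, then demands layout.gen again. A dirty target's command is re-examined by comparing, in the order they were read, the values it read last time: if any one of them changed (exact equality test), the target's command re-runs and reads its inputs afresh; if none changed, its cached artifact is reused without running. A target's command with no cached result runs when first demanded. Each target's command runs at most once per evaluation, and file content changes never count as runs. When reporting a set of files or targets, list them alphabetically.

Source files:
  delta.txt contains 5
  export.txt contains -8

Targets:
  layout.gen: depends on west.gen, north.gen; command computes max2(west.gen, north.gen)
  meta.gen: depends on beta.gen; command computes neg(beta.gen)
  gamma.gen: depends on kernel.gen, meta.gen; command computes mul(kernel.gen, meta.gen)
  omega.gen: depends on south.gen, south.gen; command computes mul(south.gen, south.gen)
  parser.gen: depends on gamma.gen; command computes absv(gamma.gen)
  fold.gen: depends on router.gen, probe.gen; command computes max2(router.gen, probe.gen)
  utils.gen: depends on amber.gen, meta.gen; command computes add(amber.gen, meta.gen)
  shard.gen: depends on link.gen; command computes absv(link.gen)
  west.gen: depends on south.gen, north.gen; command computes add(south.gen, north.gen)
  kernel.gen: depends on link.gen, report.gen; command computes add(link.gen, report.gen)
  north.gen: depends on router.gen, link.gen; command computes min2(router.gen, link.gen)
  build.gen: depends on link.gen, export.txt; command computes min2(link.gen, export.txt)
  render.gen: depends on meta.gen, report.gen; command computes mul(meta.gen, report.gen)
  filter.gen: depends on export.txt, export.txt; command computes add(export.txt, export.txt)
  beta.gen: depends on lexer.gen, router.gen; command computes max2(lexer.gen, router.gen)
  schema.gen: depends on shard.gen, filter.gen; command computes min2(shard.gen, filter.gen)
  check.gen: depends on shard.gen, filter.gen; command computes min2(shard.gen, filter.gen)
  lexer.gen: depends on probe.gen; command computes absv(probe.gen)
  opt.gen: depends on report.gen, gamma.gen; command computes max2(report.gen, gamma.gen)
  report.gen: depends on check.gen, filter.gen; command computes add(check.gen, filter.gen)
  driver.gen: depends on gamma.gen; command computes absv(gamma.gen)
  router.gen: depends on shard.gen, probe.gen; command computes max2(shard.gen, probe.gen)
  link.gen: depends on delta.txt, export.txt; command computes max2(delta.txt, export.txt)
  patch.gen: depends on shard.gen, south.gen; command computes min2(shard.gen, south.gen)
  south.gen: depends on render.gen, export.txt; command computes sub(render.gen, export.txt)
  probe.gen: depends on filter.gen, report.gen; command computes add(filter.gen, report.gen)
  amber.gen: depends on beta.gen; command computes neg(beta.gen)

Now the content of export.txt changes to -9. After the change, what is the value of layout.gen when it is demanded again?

Demanding layout.gen again yields 1958.
Note where the cutoff bites: shard.gen is checked, finds nothing changed, and keeps its cache.

First demand of the output computes:
  filter.gen = add(-8, -8) = -16
  link.gen = max2(5, -8) = 5
  shard.gen = absv(5) = 5
  check.gen = min2(5, -16) = -16
  report.gen = add(-16, -16) = -32
  probe.gen = add(-16, -32) = -48
  lexer.gen = absv(-48) = 48
  router.gen = max2(5, -48) = 5
  beta.gen = max2(48, 5) = 48
  meta.gen = neg(48) = -48
  north.gen = min2(5, 5) = 5
  render.gen = mul(-48, -32) = 1536
  south.gen = sub(1536, -8) = 1544
  west.gen = add(1544, 5) = 1549
  layout.gen = max2(1549, 5) = 1549

After the edit, cleaning proceeds:
  filter.gen: a read changed (export.txt -8->-9; export.txt -8->-9) — executes, giving -18.
  link.gen: a read changed (export.txt -8->-9) — executes, giving 5 — identical to its old value.
  shard.gen: dirty, but its reads are unchanged (link.gen unchanged); cached 5 stands.
  check.gen: a read changed (filter.gen -16->-18) — executes, giving -18.
  report.gen: a read changed (check.gen -16->-18; filter.gen -16->-18) — executes, giving -36.
  probe.gen: a read changed (filter.gen -16->-18; report.gen -32->-36) — executes, giving -54.
  lexer.gen: a read changed (probe.gen -48->-54) — executes, giving 54.
  router.gen: a read changed (probe.gen -48->-54) — executes, giving 5 — identical to its old value.
  beta.gen: a read changed (lexer.gen 48->54) — executes, giving 54.
  meta.gen: a read changed (beta.gen 48->54) — executes, giving -54.
  north.gen: dirty, but its reads are unchanged (router.gen unchanged, link.gen unchanged); cached 5 stands.
  render.gen: a read changed (meta.gen -48->-54; report.gen -32->-36) — executes, giving 1944.
  south.gen: a read changed (render.gen 1536->1944; export.txt -8->-9) — executes, giving 1953.
  west.gen: a read changed (south.gen 1544->1953) — executes, giving 1958.
  layout.gen: a read changed (west.gen 1549->1958) — executes, giving 1958.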